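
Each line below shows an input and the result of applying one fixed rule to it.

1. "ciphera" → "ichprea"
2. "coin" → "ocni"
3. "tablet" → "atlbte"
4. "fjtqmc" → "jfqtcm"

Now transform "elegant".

legenat

Looking at the pairs, the operation is to swap each adjacent pair of characters (1↔2, 3↔4, ...).
So "elegant" becomes "legenat".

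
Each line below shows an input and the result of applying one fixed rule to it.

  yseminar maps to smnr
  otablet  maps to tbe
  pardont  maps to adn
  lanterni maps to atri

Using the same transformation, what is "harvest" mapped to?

avs

Each output is the input with this applied: keep every other character starting from the second (positions 2nd, 4th, 6th, ...).
Doing the same to "harvest": "avs".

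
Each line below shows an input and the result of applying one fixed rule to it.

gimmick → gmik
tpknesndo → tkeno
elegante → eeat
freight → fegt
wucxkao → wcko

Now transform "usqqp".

Each output is the input with this applied: keep every other character starting from the first (positions 1st, 3rd, 5th, ...).
So "usqqp" becomes "uqp".

uqp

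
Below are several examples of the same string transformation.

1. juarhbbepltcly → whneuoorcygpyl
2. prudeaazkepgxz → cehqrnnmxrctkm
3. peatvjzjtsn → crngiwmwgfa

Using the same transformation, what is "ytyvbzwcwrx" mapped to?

lgliomjpjek

Looking at the pairs, the operation is to shift every letter 13 places forward in the alphabet (wrapping around) — i.e. ROT13.
Applying that to "ytyvbzwcwrx" gives "lgliomjpjek".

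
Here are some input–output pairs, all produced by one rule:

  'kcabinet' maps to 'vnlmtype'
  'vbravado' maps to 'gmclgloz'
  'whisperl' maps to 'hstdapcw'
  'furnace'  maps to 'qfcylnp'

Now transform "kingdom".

vtyrozx

What's happening: shift every letter 11 places forward in the alphabet (wrapping around).
Doing the same to "kingdom": "vtyrozx".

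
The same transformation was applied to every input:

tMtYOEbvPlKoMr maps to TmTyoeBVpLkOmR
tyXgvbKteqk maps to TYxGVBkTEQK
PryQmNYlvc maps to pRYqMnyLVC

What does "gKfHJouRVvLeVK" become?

GkFhjOUrvVlEvk

What's happening: flip the case of every letter.
So "gKfHJouRVvLeVK" becomes "GkFhjOUrvVlEvk".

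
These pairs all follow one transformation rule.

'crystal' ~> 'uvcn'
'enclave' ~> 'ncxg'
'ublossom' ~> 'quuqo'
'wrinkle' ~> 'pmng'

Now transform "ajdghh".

ijj

The transformation: shift every letter 2 places forward in the alphabet (wrapping around), then delete the first 3 characters.
On "ajdghh" that produces "ijj".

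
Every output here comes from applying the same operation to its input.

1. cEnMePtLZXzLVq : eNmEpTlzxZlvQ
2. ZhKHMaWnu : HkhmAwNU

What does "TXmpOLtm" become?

xMPolTM

In each case the input is transformed by: delete the first character, then flip the case of every letter.
On "TXmpOLtm" that produces "xMPolTM".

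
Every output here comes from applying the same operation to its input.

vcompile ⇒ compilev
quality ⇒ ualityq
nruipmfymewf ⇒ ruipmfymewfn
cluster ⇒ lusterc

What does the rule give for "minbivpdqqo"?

The rule is to move the first character to the end.
Doing the same to "minbivpdqqo": "inbivpdqqom".

inbivpdqqom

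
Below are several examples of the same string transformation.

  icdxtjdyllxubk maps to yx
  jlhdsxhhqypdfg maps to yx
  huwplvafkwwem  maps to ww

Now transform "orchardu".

ur

Looking at the pairs, the operation is to sort the characters into reverse alphabetical order, then keep only the first 2 characters.
So "orchardu" becomes "ur".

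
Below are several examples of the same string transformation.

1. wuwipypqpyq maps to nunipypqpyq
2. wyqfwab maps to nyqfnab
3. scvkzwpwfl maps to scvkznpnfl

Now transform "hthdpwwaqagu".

The rule is to replace every "w" with "n".
On "hthdpwwaqagu" that produces "hthdpnnaqagu".

hthdpnnaqagu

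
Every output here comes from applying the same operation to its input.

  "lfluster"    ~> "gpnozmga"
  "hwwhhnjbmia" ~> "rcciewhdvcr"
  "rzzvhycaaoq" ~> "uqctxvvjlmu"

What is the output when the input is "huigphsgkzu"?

In each case the input is transformed by: shift every letter 5 places backward in the alphabet (wrapping around), then move the first 2 characters to the end (rotate left by 2).
Starting from "huigphsgkzu": after the first operation, "cpdbkcnbfup"; after the second, "dbkcnbfupcp".

dbkcnbfupcp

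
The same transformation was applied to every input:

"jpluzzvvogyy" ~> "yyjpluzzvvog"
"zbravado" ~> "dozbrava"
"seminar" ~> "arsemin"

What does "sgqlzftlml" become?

mlsgqlzftl

The rule is to move the last 2 characters to the front (rotate right by 2).
On "sgqlzftlml" that produces "mlsgqlzftl".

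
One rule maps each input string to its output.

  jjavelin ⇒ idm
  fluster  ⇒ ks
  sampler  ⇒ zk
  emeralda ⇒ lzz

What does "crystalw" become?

qsv

What's happening: shift every letter 1 place backward in the alphabet (wrapping around), then keep one character in every 3, starting at position 2 (positions 2nd, 5th, 8th, ...).
Working it through for "crystalw": intermediate "bqxrszkv", final "qsv".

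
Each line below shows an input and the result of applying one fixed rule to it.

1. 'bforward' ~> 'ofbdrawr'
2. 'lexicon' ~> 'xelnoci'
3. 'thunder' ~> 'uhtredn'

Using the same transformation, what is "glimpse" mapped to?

The transformation: move the first 3 characters to the end (rotate left by 3), then reverse the string.
On "glimpse": the first step gives "mpsegli", and the second then gives "ilgespm".

ilgespm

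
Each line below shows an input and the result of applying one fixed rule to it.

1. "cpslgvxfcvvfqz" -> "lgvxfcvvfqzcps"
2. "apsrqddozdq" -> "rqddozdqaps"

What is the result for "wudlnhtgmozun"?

lnhtgmozunwud

The rule is to move the first 3 characters to the end (rotate left by 3).
Doing the same to "wudlnhtgmozun": "lnhtgmozunwud".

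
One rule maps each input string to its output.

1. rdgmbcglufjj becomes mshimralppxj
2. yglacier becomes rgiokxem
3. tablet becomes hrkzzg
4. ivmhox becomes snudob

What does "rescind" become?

yiotjxk

The pattern: shift every letter 6 places forward in the alphabet (wrapping around), then move the first 2 characters to the end (rotate left by 2).
On "rescind": the first step gives "xkyiotj", and the second then gives "yiotjxk".
(Check on "yglacier": → "emrgiokx" → "rgiokxem" ✓)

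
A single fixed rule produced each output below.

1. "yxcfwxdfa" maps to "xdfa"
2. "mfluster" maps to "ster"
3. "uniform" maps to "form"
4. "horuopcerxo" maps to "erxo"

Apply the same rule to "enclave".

lave

Each output is the input with this applied: keep only the last 4 characters.
On "enclave" that produces "lave".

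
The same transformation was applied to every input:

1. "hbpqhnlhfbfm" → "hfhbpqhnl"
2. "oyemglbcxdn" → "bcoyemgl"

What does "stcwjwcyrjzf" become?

yrstcwjwc

The rule is to delete the last 3 characters, then move the last 2 characters to the front (rotate right by 2).
On "stcwjwcyrjzf": the first step gives "stcwjwcyr", and the second then gives "yrstcwjwc".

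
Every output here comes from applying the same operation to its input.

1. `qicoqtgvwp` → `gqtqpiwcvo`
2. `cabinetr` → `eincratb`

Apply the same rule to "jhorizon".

zrijnhoo

The pattern: take characters alternately from the front and the back (1st, last, 2nd, 2nd-last, ...), then move the last 3 characters to the front (rotate right by 3).
For "jhorizon", step one produces "jnhoozri"; step two turns that into "zrijnhoo".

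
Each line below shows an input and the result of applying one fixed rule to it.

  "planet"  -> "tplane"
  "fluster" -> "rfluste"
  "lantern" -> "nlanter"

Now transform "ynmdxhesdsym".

The transformation: move the last character to the front.
On "ynmdxhesdsym" that produces "mynmdxhesdsy".

mynmdxhesdsy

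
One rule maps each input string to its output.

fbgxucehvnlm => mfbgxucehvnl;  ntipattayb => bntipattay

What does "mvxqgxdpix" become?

xmvxqgxdpi

Rule — move the last character to the front.
On "mvxqgxdpix" that produces "xmvxqgxdpi".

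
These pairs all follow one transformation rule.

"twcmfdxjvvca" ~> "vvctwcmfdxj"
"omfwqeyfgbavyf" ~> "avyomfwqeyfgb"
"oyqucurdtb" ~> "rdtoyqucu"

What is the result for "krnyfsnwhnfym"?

nfykrnyfsnwh

The rule is to delete the last character, then move the last 3 characters to the front (rotate right by 3).
For "krnyfsnwhnfym", step one produces "krnyfsnwhnfy"; step two turns that into "nfykrnyfsnwh".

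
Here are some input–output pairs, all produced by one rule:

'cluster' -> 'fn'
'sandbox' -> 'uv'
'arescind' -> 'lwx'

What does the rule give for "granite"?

In each case the input is transformed by: keep one character in every 3, starting at position 2 (positions 2nd, 5th, 8th, ...), then shift every letter 6 places backward in the alphabet (wrapping around).
Applying both steps to "granite": "ri", then "lc".
(Check on "arescind": → "rcd" → "lwx" ✓)

lc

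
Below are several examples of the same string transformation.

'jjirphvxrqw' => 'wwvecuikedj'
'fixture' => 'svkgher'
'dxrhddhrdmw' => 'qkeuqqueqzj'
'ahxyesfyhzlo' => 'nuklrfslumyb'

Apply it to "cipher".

The rule is to shift every letter 13 places forward in the alphabet (wrapping around) — i.e. ROT13.
"cipher" → "pvcure".

pvcure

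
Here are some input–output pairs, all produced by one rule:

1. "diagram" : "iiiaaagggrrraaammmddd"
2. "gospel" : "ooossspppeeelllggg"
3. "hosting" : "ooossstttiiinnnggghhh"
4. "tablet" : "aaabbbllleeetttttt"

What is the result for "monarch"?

ooonnnaaarrrccchhhmmm

Rule — move the first character to the end, then repeat every character 3 times.
So "monarch" becomes "ooonnnaaarrrccchhhmmm".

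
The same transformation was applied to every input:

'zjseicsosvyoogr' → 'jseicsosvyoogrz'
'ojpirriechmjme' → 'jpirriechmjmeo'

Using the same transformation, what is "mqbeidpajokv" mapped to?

Looking at the pairs, the operation is to move the first character to the end.
On "mqbeidpajokv" that produces "qbeidpajokvm".

qbeidpajokvm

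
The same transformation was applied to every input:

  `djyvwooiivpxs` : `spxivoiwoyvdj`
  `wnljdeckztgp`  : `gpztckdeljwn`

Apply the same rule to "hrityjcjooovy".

yovoocjyjithr

The pattern: swap each adjacent pair of characters (1↔2, 3↔4, ...), then reverse the string.
For "hrityjcjooovy", step one produces "rhtijyjcoovoy"; step two turns that into "yovoocjyjithr".
(Check on "djyvwooiivpxs": → "jdvyowiovixps" → "spxivoiwoyvdj" ✓)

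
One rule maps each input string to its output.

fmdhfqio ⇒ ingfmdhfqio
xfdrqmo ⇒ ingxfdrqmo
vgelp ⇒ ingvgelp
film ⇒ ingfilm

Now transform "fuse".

ingfuse

Each output is the input with this applied: prepend "ing".
Applying that to "fuse" gives "ingfuse".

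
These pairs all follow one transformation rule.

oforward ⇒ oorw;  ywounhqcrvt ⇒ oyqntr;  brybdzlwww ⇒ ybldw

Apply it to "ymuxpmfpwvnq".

uyfpnw

What's happening: keep every other character starting from the first (positions 1st, 3rd, 5th, ...), then swap each adjacent pair of characters (1↔2, 3↔4, ...).
Applying both steps to "ymuxpmfpwvnq": "yupfwn", then "uyfpnw".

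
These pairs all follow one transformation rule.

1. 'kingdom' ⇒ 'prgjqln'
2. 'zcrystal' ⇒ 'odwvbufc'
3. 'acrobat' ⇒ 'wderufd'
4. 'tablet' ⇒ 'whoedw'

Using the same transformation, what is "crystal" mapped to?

odwvbuf

In each case the input is transformed by: shift every letter 3 places forward in the alphabet (wrapping around), then reverse the string.
Applying that to "crystal" gives "odwvbuf".
(Check on "tablet": → "wdeohw" → "whoedw" ✓)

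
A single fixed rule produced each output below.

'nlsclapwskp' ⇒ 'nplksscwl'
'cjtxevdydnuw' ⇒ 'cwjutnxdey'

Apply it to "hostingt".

htogsn

Rule — take characters alternately from the front and the back (1st, last, 2nd, 2nd-last, ...), then delete the last 2 characters.
Applying both steps to "hostingt": "htogsnti", then "htogsn".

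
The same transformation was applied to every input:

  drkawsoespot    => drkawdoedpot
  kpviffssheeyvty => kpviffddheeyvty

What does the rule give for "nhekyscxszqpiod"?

The pattern: replace every "s" with "d".
On "nhekyscxszqpiod" that produces "nhekydcxdzqpiod".

nhekydcxdzqpiod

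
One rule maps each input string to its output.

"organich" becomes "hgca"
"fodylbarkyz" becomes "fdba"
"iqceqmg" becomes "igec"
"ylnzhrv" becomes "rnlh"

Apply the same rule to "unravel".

nlea

Looking at the pairs, the operation is to sort the characters into reverse alphabetical order, then keep only the last 4 characters.
For "unravel", step one produces "vurnlea"; step two turns that into "nlea".
(Check on "ylnzhrv": → "zyvrnlh" → "rnlh" ✓)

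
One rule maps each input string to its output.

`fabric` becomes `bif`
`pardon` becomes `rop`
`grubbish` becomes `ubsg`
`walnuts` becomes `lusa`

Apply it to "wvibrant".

irnw

Looking at the pairs, the operation is to move the first 2 characters to the end (rotate left by 2), then keep every other character starting from the first (positions 1st, 3rd, 5th, ...).
Working it through for "wvibrant": intermediate "ibrantwv", final "irnw".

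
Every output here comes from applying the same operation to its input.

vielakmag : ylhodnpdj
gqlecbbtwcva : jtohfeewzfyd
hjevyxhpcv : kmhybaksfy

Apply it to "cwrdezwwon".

fzughczzrq

Looking at the pairs, the operation is to shift every letter 3 places forward in the alphabet (wrapping around).
"cwrdezwwon" → "fzughczzrq".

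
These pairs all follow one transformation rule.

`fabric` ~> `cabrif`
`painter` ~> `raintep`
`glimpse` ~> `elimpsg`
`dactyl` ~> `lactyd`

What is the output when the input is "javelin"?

navelij

What's happening: swap the first and last characters.
Applying that to "javelin" gives "navelij".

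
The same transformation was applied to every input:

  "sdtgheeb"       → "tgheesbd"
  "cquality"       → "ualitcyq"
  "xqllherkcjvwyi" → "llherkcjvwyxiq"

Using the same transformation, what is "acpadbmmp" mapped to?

padbmmapc

The pattern: swap the first and last characters, then move the first 2 characters to the end (rotate left by 2).
On "acpadbmmp": the first step gives "pcpadbmma", and the second then gives "padbmmapc".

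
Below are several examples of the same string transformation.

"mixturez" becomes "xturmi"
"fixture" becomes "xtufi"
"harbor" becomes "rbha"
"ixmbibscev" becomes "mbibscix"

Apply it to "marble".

Rule — delete the last 2 characters, then move the first 2 characters to the end (rotate left by 2).
On "marble": the first step gives "marb", and the second then gives "rbma".
(Check on "fixture": → "fixtu" → "xtufi" ✓)

rbma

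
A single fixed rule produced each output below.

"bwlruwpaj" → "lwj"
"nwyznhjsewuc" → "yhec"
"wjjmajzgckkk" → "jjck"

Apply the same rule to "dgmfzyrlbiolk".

mybl

What's happening: keep one character in every 3, starting at position 3 (positions 3rd, 6th, 9th, ...).
On "dgmfzyrlbiolk" that produces "mybl".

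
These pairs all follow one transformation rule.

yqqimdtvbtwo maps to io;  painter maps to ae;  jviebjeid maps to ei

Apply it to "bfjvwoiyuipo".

In each case the input is transformed by: keep every other character starting from the second (positions 2nd, 4th, 6th, ...), then keep only the vowels.
Starting from "bfjvwoiyuipo": after the first operation, "fvoyio"; after the second, "oio".

oio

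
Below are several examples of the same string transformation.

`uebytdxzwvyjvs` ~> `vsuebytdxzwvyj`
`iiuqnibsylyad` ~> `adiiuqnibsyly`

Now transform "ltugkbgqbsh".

Rule — move the last 2 characters to the front (rotate right by 2).
Doing the same to "ltugkbgqbsh": "shltugkbgqb".

shltugkbgqb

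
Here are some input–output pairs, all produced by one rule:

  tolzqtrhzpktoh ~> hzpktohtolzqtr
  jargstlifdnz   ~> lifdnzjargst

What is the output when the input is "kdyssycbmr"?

The transformation: swap the front and back halves of the string.
Applying that to "kdyssycbmr" gives "ycbmrkdyss".

ycbmrkdyss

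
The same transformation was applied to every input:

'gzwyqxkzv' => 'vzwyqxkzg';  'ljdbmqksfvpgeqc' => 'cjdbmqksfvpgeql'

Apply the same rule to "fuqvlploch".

huqvlplocf

The rule is to swap the first and last characters.
"fuqvlploch" → "huqvlplocf".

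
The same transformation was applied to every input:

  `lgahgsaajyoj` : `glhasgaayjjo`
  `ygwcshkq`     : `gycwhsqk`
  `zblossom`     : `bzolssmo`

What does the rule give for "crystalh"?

Rule — swap each adjacent pair of characters (1↔2, 3↔4, ...).
On "crystalh" that produces "rcsyathl".

rcsyathl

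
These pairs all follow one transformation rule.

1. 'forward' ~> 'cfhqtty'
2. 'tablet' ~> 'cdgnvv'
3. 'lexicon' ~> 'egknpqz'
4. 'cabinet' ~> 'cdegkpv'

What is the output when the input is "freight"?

ghijktv

Each output is the input with this applied: sort the characters into alphabetical order, then shift every letter 2 places forward in the alphabet (wrapping around).
Working it through for "freight": intermediate "efghirt", final "ghijktv".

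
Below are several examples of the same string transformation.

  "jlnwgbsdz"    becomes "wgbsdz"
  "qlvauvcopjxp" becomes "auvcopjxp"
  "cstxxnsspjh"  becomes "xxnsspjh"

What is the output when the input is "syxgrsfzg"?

The transformation: delete the first 3 characters.
So "syxgrsfzg" becomes "grsfzg".

grsfzg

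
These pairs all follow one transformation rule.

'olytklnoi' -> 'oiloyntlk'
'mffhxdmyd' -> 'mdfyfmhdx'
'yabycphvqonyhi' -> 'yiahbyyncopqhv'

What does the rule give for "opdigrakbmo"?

oopmdbikgar

Each output is the input with this applied: take characters alternately from the front and the back (1st, last, 2nd, 2nd-last, ...).
"opdigrakbmo" → "oopmdbikgar".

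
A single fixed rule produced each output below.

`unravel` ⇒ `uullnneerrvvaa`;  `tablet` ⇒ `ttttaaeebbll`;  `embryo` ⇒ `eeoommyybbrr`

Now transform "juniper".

Looking at the pairs, the operation is to take characters alternately from the front and the back (1st, last, 2nd, 2nd-last, ...), then double every character.
"juniper" → "jruenpi" → "jjrruueennppii".

jjrruueennppii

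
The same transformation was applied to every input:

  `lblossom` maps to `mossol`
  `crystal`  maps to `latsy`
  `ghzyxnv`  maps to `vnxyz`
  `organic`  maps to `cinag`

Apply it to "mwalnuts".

Rule — reverse the string, then delete the last 2 characters.
On "mwalnuts": the first step gives "stunlawm", and the second then gives "stunla".

stunla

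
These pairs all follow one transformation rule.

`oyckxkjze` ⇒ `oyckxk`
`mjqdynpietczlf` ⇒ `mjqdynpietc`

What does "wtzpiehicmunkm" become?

What's happening: delete the last 3 characters.
So "wtzpiehicmunkm" becomes "wtzpiehicmu".

wtzpiehicmu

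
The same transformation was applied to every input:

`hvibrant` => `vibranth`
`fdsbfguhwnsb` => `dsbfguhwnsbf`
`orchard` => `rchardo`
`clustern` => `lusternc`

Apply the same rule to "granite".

raniteg

In each case the input is transformed by: move the first character to the end.
Applying that to "granite" gives "raniteg".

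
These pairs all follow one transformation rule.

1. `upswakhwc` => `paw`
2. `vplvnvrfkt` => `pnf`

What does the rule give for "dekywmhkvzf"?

ewkf

Each output is the input with this applied: keep one character in every 3, starting at position 2 (positions 2nd, 5th, 8th, ...).
Applying that to "dekywmhkvzf" gives "ewkf".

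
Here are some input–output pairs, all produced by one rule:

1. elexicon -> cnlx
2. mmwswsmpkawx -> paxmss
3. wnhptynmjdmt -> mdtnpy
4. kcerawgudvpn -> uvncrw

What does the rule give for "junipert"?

etui

In each case the input is transformed by: keep every other character starting from the second (positions 2nd, 4th, 6th, ...), then swap the front and back halves of the string.
For "junipert", step one produces "uiet"; step two turns that into "etui".
(Check on "wnhptynmjdmt": → "npymdt" → "mdtnpy" ✓)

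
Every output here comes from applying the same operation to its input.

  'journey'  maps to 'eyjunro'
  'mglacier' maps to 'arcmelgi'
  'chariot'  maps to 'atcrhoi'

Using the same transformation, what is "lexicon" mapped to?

cxeoinl

Looking at the pairs, the operation is to sort the characters into alphabetical order, then take characters alternately from the front and the back (1st, last, 2nd, 2nd-last, ...).
Working it through for "lexicon": intermediate "ceilnox", final "cxeoinl".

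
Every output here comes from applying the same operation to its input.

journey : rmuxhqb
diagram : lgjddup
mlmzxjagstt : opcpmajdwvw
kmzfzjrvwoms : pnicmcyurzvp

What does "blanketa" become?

oeqdhndw

Rule — swap each adjacent pair of characters (1↔2, 3↔4, ...), then shift every letter 3 places forward in the alphabet (wrapping around).
Applying that to "blanketa" gives "oeqdhndw".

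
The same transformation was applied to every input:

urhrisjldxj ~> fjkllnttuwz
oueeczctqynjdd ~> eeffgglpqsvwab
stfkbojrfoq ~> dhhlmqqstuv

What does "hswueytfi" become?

ghjkuvwya

What's happening: sort the characters into alphabetical order, then shift every letter 2 places forward in the alphabet (wrapping around).
On "hswueytfi" that produces "ghjkuvwya".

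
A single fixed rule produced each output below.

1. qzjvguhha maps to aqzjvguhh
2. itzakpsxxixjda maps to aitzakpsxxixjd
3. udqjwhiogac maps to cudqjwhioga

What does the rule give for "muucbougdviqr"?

rmuucbougdviq

The pattern: move the last character to the front.
"muucbougdviqr" → "rmuucbougdviq".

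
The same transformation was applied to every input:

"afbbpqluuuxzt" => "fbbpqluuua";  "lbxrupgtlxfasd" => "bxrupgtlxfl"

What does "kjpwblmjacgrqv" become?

What's happening: delete the last 3 characters, then move the first character to the end.
On "kjpwblmjacgrqv": the first step gives "kjpwblmjacg", and the second then gives "jpwblmjacgk".

jpwblmjacgk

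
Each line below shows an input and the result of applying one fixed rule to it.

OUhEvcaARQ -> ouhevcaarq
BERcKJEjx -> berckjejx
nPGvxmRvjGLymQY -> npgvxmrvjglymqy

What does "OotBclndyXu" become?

Rule — convert every letter to lowercase.
On "OotBclndyXu" that produces "ootbclndyxu".

ootbclndyxu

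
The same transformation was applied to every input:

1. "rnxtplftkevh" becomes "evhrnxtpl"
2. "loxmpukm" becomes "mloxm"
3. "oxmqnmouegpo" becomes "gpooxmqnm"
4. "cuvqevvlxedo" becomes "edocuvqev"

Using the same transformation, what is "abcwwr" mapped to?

The rule is to swap the front and back halves of the string, then delete the first 3 characters.
For "abcwwr", step one produces "wwrabc"; step two turns that into "abc".

abc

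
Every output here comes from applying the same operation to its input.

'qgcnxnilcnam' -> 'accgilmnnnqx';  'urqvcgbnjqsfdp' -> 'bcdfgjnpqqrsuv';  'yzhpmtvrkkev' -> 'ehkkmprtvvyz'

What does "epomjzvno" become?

The transformation: sort the characters into alphabetical order.
So "epomjzvno" becomes "ejmnoopvz".

ejmnoopvz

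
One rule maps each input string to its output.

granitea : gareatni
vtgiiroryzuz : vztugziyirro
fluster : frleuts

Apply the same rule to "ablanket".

atbelkan

The pattern: take characters alternately from the front and the back (1st, last, 2nd, 2nd-last, ...).
Applying that to "ablanket" gives "atbelkan".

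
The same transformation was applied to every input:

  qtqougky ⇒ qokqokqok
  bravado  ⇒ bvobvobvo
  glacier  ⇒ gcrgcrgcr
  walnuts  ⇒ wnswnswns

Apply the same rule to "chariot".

The pattern: keep one character in every 3, starting at position 1 (positions 1st, 4th, 7th, ...), then write the whole string 3 times in a row.
For "chariot", step one produces "crt"; step two turns that into "crtcrtcrt".

crtcrtcrt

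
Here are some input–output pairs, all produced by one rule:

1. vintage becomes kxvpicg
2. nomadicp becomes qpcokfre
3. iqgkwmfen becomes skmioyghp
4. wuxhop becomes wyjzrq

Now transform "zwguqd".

ybwifs

The transformation: swap each adjacent pair of characters (1↔2, 3↔4, ...), then shift every letter 2 places forward in the alphabet (wrapping around).
Applying that to "zwguqd" gives "ybwifs".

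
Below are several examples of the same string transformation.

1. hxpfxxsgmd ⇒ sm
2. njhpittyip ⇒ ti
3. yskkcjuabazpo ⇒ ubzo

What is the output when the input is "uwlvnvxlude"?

The rule is to keep every other character starting from the first (positions 1st, 3rd, 5th, ...), then delete the first 3 characters.
Starting from "uwlvnvxlude": after the first operation, "ulnxue"; after the second, "xue".

xue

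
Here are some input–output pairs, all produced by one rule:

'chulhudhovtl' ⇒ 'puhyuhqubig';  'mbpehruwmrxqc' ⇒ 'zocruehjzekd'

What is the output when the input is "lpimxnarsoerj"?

ycvzkanefbre

In each case the input is transformed by: shift every letter 13 places forward in the alphabet (wrapping around) — i.e. ROT13, then delete the last character.
So "lpimxnarsoerj" becomes "ycvzkanefbre".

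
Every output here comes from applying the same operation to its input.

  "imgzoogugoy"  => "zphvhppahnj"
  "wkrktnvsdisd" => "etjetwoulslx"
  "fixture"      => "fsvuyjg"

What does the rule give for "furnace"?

fdbosvg

The pattern: shift every letter 1 place forward in the alphabet (wrapping around), then reverse the string.
Starting from "furnace": after the first operation, "gvsobdf"; after the second, "fdbosvg".
(Check on "imgzoogugoy": → "jnhapphvhpz" → "zphvhppahnj" ✓)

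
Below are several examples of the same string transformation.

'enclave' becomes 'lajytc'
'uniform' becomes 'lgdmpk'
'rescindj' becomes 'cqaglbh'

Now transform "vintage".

What's happening: delete the first character, then shift every letter 2 places backward in the alphabet (wrapping around).
Starting from "vintage": after the first operation, "intage"; after the second, "glryec".

glryec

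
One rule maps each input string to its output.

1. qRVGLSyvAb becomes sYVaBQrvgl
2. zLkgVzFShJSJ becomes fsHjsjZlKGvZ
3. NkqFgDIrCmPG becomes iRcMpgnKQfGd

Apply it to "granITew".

itEWGRAN

The transformation: swap the front and back halves of the string, then flip the case of every letter.
Applying both steps to "granITew": "ITewgran", then "itEWGRAN".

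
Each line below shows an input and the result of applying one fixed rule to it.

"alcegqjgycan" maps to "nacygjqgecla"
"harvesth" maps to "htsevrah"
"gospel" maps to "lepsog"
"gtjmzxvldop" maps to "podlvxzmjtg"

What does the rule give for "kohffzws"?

swzffhok

Looking at the pairs, the operation is to reverse the string.
Doing the same to "kohffzws": "swzffhok".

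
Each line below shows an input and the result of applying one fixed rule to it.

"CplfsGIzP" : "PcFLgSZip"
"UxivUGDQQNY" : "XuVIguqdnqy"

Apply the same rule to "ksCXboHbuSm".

SKxcOBBhsUM

Each output is the input with this applied: flip the case of every letter, then swap each adjacent pair of characters (1↔2, 3↔4, ...).
Applying both steps to "ksCXboHbuSm": "KScxBOhBUsM", then "SKxcOBBhsUM".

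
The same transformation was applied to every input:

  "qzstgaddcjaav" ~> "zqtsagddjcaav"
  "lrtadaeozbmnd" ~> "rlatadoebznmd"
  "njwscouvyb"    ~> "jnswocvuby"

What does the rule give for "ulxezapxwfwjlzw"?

luexazxpfwjwzlw

Each output is the input with this applied: swap each adjacent pair of characters (1↔2, 3↔4, ...).
Doing the same to "ulxezapxwfwjlzw": "luexazxpfwjwzlw".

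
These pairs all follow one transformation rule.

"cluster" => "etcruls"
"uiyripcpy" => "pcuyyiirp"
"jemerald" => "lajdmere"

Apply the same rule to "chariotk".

tockahir

Rule — move the last 3 characters to the front (rotate right by 3), then swap each adjacent pair of characters (1↔2, 3↔4, ...).
So "chariotk" becomes "tockahir".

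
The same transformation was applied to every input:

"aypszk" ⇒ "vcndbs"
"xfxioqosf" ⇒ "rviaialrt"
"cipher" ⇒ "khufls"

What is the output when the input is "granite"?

In each case the input is transformed by: move the last 3 characters to the front (rotate right by 3), then shift every letter 3 places forward in the alphabet (wrapping around).
On "granite": the first step gives "itegran", and the second then gives "lwhjudq".

lwhjudq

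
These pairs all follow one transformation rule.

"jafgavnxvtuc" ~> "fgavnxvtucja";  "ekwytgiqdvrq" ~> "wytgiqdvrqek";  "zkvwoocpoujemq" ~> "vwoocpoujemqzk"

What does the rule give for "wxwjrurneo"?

wjrurneowx

In each case the input is transformed by: move the first 2 characters to the end (rotate left by 2).
On "wxwjrurneo" that produces "wjrurneowx".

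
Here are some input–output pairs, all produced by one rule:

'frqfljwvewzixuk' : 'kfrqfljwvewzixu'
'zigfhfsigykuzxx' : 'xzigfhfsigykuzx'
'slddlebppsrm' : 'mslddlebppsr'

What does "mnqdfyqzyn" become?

nmnqdfyqzy

The rule is to move the last character to the front.
"mnqdfyqzyn" → "nmnqdfyqzy".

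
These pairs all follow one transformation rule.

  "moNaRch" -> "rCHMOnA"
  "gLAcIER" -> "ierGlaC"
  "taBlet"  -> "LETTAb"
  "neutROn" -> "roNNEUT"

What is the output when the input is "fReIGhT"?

gHtFrEi

The pattern: move the last 3 characters to the front (rotate right by 3), then flip the case of every letter.
"fReIGhT" → "GhTfReI" → "gHtFrEi".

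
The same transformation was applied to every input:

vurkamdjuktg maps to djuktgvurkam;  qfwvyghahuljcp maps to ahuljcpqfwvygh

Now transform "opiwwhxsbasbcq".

sbasbcqopiwwhx

What's happening: swap the front and back halves of the string.
Doing the same to "opiwwhxsbasbcq": "sbasbcqopiwwhx".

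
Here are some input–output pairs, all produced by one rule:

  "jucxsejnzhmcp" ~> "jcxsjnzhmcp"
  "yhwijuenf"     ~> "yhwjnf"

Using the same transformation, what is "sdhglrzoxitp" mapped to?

What's happening: remove every vowel.
Doing the same to "sdhglrzoxitp": "sdhglrzxtp".

sdhglrzxtp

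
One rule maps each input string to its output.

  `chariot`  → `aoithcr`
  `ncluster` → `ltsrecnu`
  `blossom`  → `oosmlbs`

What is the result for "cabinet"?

bentaci

Rule — swap each adjacent pair of characters (1↔2, 3↔4, ...), then move the first 3 characters to the end (rotate left by 3).
For "cabinet", step one produces "acibent"; step two turns that into "bentaci".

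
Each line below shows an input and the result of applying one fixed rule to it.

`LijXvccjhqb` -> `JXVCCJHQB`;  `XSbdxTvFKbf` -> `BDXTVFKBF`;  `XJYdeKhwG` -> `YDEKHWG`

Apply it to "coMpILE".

In each case the input is transformed by: delete the first 2 characters, then convert every letter to uppercase.
Working it through for "coMpILE": intermediate "MpILE", final "MPILE".

MPILE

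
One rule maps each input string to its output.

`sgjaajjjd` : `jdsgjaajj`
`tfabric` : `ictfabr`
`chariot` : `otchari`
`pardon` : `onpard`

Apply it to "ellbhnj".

Rule — move the last 2 characters to the front (rotate right by 2).
Applying that to "ellbhnj" gives "njellbh".

njellbh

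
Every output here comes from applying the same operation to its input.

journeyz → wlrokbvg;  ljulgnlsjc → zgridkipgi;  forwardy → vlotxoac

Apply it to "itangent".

qqxkdbkf

The rule is to swap the first and last characters, then shift every letter 3 places backward in the alphabet (wrapping around).
"itangent" → "qqxkdbkf".
(Check on "ljulgnlsjc": → "cjulgnlsjl" → "zgridkipgi" ✓)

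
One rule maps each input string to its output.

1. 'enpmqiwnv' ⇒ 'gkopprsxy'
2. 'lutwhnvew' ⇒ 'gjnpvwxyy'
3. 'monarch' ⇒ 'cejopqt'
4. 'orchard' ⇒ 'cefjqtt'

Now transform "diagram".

ccfikot

Looking at the pairs, the operation is to sort the characters into alphabetical order, then shift every letter 2 places forward in the alphabet (wrapping around).
Working it through for "diagram": intermediate "aadgimr", final "ccfikot".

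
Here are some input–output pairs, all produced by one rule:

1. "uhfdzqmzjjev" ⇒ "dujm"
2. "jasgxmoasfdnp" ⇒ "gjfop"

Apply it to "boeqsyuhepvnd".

What's happening: keep one character in every 3, starting at position 1 (positions 1st, 4th, 7th, ...), then swap each adjacent pair of characters (1↔2, 3↔4, ...).
For "boeqsyuhepvnd" the result is "qbpud".
(Check on "uhfdzqmzjjev": → "udmj" → "dujm" ✓)

qbpud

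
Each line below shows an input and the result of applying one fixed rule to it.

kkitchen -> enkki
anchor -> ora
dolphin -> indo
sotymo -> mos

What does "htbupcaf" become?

afhtb

Looking at the pairs, the operation is to move the last 2 characters to the front (rotate right by 2), then delete the last 3 characters.
Starting from "htbupcaf": after the first operation, "afhtbupc"; after the second, "afhtb".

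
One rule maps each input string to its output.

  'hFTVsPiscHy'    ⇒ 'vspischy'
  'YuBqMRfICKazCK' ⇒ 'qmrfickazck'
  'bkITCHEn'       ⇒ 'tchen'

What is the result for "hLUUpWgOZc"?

upwgozc

What's happening: delete the first 3 characters, then convert every letter to lowercase.
For "hLUUpWgOZc", step one produces "UpWgOZc"; step two turns that into "upwgozc".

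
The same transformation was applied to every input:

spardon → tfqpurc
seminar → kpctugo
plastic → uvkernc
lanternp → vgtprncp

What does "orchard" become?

jctfqte

The pattern: move the first 3 characters to the end (rotate left by 3), then shift every letter 2 places forward in the alphabet (wrapping around).
"orchard" → "hardorc" → "jctfqte".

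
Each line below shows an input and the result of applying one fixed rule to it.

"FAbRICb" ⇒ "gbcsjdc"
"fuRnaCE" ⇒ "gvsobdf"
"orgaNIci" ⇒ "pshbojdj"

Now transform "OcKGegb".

In each case the input is transformed by: shift every letter 1 place forward in the alphabet (wrapping around), then convert every letter to lowercase.
Working it through for "OcKGegb": intermediate "PdLHfhc", final "pdlhfhc".

pdlhfhc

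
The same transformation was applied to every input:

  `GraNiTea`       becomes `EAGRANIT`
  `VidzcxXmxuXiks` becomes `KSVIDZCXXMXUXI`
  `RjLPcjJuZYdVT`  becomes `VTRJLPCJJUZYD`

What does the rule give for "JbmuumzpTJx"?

The transformation: move the last 2 characters to the front (rotate right by 2), then convert every letter to uppercase.
For "JbmuumzpTJx", step one produces "JxJbmuumzpT"; step two turns that into "JXJBMUUMZPT".

JXJBMUUMZPT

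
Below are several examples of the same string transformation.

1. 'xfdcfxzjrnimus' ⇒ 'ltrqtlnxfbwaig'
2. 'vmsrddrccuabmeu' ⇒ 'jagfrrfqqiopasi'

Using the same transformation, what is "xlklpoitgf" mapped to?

Looking at the pairs, the operation is to shift every letter 12 places backward in the alphabet (wrapping around).
Doing the same to "xlklpoitgf": "lzyzdcwhut".

lzyzdcwhut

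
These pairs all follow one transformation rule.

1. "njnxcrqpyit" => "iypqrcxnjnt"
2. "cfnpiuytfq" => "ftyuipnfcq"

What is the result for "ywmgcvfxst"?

sxfvcgmwyt

Looking at the pairs, the operation is to move the last character to the front, then reverse the string.
So "ywmgcvfxst" becomes "sxfvcgmwyt".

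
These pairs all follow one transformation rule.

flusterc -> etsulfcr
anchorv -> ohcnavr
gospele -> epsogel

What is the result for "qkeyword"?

owyekqdr

The pattern: move the last 2 characters to the front (rotate right by 2), then reverse the string.
"qkeyword" → "rdqkeywo" → "owyekqdr".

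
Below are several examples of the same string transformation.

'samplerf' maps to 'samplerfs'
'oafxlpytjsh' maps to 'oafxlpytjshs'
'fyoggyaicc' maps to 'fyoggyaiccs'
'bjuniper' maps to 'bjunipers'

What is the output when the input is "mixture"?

The pattern: append "s".
So "mixture" becomes "mixtures".

mixtures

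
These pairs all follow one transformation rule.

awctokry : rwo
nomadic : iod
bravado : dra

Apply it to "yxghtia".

ixt

The pattern: move the last 2 characters to the front (rotate right by 2), then keep one character in every 3, starting at position 1 (positions 1st, 4th, 7th, ...).
Starting from "yxghtia": after the first operation, "iayxght"; after the second, "ixt".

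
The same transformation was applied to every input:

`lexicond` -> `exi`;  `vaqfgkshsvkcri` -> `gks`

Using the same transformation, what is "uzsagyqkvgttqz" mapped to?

In each case the input is transformed by: swap the front and back halves of the string, then keep only the last 3 characters.
Working it through for "uzsagyqkvgttqz": intermediate "kvgttqzuzsagyq", final "gyq".

gyq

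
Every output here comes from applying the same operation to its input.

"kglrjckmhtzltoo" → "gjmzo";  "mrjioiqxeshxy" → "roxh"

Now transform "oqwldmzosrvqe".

Rule — keep one character in every 3, starting at position 2 (positions 2nd, 5th, 8th, ...).
Doing the same to "oqwldmzosrvqe": "qdov".

qdov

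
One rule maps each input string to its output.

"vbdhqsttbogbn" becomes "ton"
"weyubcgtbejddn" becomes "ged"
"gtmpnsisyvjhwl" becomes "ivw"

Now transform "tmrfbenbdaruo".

The transformation: keep one character in every 3, starting at position 1 (positions 1st, 4th, 7th, ...), then keep only the last 3 characters.
For "tmrfbenbdaruo", step one produces "tfnao"; step two turns that into "nao".

nao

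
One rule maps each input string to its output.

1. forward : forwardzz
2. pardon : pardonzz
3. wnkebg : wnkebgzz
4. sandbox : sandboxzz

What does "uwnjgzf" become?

uwnjgzfzz

The rule is to append "zz".
Applying that to "uwnjgzf" gives "uwnjgzfzz".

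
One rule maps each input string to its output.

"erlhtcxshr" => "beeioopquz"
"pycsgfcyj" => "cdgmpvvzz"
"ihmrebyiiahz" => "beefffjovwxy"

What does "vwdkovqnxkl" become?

The transformation: shift every letter 3 places backward in the alphabet (wrapping around), then sort the characters into alphabetical order.
Doing the same to "vwdkovqnxkl": "ahhiklnsstu".

ahhiklnsstu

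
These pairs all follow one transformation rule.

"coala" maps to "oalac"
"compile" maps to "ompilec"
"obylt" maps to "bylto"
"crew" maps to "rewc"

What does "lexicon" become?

exiconl

Each output is the input with this applied: move the first character to the end.
For "lexicon" the result is "exiconl".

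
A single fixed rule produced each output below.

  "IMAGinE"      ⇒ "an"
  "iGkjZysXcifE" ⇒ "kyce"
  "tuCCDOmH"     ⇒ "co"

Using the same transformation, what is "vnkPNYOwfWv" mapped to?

What's happening: keep one character in every 3, starting at position 3 (positions 3rd, 6th, 9th, ...), then convert every letter to lowercase.
"vnkPNYOwfWv" → "kYf" → "kyf".

kyf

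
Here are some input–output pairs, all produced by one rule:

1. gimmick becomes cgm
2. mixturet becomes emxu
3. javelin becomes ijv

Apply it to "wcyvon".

Rule — move the last 3 characters to the front (rotate right by 3), then keep every other character starting from the second (positions 2nd, 4th, 6th, ...).
For "wcyvon", step one produces "vonwcy"; step two turns that into "owy".

owy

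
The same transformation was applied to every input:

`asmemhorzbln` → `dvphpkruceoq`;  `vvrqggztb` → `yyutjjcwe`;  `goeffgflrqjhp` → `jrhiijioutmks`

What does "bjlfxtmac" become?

emoiawpdf

The transformation: shift every letter 3 places forward in the alphabet (wrapping around).
For "bjlfxtmac" the result is "emoiawpdf".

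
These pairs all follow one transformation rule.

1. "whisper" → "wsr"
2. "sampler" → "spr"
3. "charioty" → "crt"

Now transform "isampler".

In each case the input is transformed by: keep one character in every 3, starting at position 1 (positions 1st, 4th, 7th, ...).
For "isampler" the result is "ime".

ime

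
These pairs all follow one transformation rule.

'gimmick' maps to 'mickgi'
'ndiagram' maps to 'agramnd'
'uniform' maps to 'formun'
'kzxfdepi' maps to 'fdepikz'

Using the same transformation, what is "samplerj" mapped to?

plerjsa

The transformation: move the first 2 characters to the end (rotate left by 2), then delete the first character.
Starting from "samplerj": after the first operation, "mplerjsa"; after the second, "plerjsa".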